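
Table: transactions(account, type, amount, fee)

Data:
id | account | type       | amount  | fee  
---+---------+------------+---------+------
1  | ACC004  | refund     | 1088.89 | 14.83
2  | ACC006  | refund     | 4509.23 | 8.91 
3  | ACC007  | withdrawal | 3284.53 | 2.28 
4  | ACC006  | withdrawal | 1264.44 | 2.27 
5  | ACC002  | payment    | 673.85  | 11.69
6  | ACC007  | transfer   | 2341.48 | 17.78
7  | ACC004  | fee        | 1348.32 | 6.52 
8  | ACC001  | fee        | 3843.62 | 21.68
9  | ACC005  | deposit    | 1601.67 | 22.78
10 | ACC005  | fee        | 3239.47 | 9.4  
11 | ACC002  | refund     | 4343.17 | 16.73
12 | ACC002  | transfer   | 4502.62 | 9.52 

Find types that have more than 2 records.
SELECT type, COUNT(*) as cnt
FROM transactions
GROUP BY type
HAVING COUNT(*) > 2

Result:
  fee: 3
  refund: 3

Note: HAVING filters groups after aggregation, WHERE filters rows before.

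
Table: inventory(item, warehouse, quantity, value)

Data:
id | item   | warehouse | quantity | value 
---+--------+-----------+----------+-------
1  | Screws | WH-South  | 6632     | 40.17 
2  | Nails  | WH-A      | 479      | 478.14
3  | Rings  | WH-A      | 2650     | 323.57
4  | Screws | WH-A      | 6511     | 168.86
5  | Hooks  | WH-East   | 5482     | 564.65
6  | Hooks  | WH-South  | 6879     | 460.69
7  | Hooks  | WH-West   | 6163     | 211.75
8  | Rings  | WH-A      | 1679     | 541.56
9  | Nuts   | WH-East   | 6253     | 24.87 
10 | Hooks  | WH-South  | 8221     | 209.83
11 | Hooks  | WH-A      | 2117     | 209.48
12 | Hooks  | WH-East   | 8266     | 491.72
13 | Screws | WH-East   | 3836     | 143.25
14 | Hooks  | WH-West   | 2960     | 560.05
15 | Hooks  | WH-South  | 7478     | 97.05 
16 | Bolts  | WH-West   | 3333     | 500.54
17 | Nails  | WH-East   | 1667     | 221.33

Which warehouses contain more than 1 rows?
SELECT warehouse, COUNT(*) as cnt
FROM inventory
GROUP BY warehouse
HAVING COUNT(*) > 1

Result:
  WH-A: 5
  WH-East: 5
  WH-South: 4
  WH-West: 3

Note: HAVING filters groups after aggregation, WHERE filters rows before.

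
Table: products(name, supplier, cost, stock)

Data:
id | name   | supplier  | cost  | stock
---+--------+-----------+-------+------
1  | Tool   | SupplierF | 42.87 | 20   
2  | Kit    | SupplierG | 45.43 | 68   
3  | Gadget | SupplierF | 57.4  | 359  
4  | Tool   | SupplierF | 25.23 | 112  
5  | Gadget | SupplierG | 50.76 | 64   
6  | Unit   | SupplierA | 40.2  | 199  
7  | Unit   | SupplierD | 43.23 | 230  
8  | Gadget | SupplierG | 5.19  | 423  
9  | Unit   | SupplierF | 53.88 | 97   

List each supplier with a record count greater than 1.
SELECT supplier, COUNT(*) as cnt
FROM products
GROUP BY supplier
HAVING COUNT(*) > 1

Result:
  SupplierF: 4
  SupplierG: 3

Note: HAVING filters groups after aggregation, WHERE filters rows before.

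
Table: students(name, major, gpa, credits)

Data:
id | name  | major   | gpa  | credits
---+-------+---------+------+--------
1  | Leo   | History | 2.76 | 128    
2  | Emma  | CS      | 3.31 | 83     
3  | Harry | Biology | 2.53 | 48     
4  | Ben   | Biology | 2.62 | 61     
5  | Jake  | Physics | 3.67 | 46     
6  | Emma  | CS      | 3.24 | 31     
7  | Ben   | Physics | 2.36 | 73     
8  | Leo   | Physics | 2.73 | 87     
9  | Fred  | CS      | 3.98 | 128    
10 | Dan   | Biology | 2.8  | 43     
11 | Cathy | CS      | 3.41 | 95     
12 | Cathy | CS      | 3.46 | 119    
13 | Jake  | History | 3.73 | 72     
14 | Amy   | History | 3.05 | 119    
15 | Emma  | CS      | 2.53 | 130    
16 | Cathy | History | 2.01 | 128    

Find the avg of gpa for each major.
SELECT major, AVG(gpa) as result
FROM students
GROUP BY major

Result:
  Biology: 2.65
  CS: 3.32
  History: 2.89
  Physics: 2.92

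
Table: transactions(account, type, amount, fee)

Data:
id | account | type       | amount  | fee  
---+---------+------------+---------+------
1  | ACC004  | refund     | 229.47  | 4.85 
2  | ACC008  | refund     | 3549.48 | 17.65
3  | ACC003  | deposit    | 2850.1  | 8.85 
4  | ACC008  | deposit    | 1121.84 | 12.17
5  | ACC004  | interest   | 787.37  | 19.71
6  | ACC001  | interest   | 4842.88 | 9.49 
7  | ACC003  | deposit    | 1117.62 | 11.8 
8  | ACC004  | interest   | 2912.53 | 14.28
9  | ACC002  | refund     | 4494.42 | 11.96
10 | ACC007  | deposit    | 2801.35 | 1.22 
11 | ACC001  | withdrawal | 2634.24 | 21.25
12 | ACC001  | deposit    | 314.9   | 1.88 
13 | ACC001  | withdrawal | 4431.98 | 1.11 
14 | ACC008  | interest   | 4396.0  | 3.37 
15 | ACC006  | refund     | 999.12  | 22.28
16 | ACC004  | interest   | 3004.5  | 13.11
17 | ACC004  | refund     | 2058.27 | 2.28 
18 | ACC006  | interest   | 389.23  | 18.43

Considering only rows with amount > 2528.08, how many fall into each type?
SELECT type, COUNT(*)
FROM transactions
WHERE amount > 2528.08
GROUP BY type

Note: WHERE filters rows before grouping.

Result:
  deposit: 2
  interest: 4
  refund: 2
  withdrawal: 2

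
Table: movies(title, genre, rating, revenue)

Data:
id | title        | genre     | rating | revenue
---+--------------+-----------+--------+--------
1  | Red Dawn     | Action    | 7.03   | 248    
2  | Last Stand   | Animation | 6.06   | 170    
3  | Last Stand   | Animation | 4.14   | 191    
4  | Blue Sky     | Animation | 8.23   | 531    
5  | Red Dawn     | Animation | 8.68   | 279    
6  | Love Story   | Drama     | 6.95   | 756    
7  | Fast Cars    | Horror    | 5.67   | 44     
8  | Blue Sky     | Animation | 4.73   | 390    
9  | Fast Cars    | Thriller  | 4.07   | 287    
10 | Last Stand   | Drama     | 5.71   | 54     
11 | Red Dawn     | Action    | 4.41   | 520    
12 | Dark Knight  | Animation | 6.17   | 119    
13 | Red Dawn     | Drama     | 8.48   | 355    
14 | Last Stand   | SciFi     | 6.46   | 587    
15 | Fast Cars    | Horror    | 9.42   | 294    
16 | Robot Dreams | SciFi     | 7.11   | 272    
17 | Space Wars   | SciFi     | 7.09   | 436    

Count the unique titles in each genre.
SELECT genre, COUNT(DISTINCT title)
FROM movies
GROUP BY genre

Result:
  Action: 1 distinct
  Animation: 4 distinct
  Drama: 3 distinct
  Horror: 1 distinct
  SciFi: 3 distinct
  Thriller: 1 distinct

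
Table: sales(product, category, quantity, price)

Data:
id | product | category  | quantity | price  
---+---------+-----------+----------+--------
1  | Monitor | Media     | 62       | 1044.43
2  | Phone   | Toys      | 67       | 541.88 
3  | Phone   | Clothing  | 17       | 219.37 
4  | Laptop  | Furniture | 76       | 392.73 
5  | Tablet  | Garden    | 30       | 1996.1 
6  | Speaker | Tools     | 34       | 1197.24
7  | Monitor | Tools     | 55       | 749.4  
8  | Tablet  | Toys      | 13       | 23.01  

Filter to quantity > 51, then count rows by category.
SELECT category, COUNT(*)
FROM sales
WHERE quantity > 51
GROUP BY category

Note: WHERE filters rows before grouping.

Result:
  Furniture: 1
  Media: 1
  Tools: 1
  Toys: 1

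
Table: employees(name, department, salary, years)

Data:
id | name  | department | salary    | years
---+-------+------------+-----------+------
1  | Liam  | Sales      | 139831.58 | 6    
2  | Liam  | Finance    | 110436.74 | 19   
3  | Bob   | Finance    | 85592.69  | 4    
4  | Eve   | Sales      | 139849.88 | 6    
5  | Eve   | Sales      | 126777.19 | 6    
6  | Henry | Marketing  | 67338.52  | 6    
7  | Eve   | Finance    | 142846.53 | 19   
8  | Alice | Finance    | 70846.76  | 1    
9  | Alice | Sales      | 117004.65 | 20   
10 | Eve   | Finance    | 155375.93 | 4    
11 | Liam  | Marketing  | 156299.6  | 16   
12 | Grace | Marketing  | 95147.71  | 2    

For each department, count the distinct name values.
SELECT department, COUNT(DISTINCT name)
FROM employees
GROUP BY department

Result:
  Finance: 4 distinct
  Marketing: 3 distinct
  Sales: 3 distinct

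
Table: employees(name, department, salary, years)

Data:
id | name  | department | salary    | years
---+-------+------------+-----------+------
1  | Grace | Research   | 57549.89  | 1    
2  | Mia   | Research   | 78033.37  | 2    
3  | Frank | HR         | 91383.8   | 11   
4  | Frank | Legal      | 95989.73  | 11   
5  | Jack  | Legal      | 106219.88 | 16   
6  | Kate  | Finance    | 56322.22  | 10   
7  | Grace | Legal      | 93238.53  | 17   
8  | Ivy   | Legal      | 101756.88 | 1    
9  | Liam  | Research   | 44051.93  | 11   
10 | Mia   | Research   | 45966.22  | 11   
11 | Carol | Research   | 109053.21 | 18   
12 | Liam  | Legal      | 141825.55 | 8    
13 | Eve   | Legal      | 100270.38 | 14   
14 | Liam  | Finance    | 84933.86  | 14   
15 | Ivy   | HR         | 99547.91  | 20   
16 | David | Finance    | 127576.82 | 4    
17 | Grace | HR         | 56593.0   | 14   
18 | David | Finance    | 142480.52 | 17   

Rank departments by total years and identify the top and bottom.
SELECT department, SUM(years)
FROM employees
GROUP BY department
ORDER BY SUM(years)

All groups:
  Research: 43
  Finance: 45
  HR: 45
  Legal: 67

Highest: Legal (67)
Lowest: Research (43)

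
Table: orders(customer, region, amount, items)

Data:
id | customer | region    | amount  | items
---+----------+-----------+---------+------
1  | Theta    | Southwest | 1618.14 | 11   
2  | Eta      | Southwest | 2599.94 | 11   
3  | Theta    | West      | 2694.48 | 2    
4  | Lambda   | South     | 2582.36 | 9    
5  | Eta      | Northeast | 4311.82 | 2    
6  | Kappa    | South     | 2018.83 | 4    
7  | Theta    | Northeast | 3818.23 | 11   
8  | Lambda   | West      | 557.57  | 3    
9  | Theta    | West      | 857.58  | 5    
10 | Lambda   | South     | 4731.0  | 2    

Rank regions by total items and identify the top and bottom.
SELECT region, SUM(items)
FROM orders
GROUP BY region
ORDER BY SUM(items)

All groups:
  West: 10
  Northeast: 13
  South: 15
  Southwest: 22

Highest: Southwest (22)
Lowest: West (10)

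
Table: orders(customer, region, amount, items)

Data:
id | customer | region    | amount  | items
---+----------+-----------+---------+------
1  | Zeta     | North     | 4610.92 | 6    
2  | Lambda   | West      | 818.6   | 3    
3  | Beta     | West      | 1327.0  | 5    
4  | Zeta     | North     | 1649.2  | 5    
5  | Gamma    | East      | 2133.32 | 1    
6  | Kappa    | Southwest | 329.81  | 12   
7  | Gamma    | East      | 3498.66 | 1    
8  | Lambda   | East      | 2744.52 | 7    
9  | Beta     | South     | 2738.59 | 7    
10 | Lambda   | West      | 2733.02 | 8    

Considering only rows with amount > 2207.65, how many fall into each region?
SELECT region, COUNT(*)
FROM orders
WHERE amount > 2207.65
GROUP BY region

Note: WHERE filters rows before grouping.

Result:
  East: 2
  North: 1
  South: 1
  West: 1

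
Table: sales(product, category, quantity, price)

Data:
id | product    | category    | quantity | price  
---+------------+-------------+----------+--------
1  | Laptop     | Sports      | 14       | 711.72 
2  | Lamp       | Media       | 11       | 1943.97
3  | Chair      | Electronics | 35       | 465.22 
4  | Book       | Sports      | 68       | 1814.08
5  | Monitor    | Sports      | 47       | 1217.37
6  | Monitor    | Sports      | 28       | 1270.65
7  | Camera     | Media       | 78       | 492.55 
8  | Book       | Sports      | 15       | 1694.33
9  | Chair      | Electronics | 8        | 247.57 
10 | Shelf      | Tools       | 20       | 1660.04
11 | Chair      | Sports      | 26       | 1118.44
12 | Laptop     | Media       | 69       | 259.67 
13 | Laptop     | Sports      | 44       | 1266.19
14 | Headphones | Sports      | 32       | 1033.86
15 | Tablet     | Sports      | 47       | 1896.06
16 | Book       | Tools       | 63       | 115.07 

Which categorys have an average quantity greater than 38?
SELECT category, AVG(quantity)
FROM sales
GROUP BY category
HAVING AVG(quantity) > 38

Result:
  Media: avg=52.67
  Tools: avg=41.50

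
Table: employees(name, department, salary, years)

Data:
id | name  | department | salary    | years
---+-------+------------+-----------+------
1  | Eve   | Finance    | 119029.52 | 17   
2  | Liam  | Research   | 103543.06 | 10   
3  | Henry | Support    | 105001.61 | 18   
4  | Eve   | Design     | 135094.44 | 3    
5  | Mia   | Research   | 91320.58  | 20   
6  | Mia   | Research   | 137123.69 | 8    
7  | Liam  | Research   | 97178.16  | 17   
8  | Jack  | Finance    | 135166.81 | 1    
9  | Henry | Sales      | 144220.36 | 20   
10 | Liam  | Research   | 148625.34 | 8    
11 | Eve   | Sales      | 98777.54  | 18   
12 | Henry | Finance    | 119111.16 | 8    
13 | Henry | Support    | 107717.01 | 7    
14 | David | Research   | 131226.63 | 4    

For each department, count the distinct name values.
SELECT department, COUNT(DISTINCT name)
FROM employees
GROUP BY department

Result:
  Design: 1 distinct
  Finance: 3 distinct
  Research: 3 distinct
  Sales: 2 distinct
  Support: 1 distinct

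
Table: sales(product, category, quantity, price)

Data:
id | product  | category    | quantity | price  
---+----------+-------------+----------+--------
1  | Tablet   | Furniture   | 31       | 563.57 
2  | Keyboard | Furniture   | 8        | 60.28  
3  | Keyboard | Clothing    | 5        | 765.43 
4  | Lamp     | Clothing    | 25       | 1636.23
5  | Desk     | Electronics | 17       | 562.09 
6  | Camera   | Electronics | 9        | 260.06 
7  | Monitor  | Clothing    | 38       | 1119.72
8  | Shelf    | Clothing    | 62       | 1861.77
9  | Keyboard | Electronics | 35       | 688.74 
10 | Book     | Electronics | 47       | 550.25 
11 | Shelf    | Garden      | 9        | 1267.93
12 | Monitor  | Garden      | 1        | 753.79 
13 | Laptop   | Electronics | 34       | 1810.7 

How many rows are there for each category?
SELECT category, COUNT(*) as count
FROM sales
GROUP BY category

Result:
  Clothing: 4
  Electronics: 5
  Furniture: 2
  Garden: 2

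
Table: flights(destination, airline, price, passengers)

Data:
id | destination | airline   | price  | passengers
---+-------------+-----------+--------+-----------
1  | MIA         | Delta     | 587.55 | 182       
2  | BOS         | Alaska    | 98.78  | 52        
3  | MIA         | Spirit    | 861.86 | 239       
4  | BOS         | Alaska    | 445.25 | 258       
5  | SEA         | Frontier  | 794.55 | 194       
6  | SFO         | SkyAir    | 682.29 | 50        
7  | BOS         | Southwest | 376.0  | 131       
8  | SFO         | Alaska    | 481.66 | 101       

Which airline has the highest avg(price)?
SELECT airline, AVG(price) as val
FROM flights
GROUP BY airline
ORDER BY val DESC
LIMIT 1

Result: Spirit with avg(price) = 861.86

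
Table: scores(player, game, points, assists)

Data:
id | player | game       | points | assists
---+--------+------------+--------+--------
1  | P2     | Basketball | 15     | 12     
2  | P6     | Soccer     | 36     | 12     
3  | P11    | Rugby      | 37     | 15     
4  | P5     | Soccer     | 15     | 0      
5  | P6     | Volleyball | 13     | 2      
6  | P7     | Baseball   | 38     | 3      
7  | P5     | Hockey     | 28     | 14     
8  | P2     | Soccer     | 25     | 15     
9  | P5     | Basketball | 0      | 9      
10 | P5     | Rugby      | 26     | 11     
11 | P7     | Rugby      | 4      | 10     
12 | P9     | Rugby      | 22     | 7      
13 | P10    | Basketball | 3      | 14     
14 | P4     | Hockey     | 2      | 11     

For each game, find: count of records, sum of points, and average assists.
SELECT game,
       COUNT(*) as cnt,
       SUM(points) as total_points,
       AVG(assists) as avg_assists
FROM scores
GROUP BY game

Result:
  Baseball: 1 records, 38 total points, 3.00 avg assists
  Basketball: 3 records, 18 total points, 11.67 avg assists
  Hockey: 2 records, 30 total points, 12.50 avg assists
  Rugby: 4 records, 89 total points, 10.75 avg assists
  Soccer: 3 records, 76 total points, 9.00 avg assists
  Volleyball: 1 records, 13 total points, 2.00 avg assists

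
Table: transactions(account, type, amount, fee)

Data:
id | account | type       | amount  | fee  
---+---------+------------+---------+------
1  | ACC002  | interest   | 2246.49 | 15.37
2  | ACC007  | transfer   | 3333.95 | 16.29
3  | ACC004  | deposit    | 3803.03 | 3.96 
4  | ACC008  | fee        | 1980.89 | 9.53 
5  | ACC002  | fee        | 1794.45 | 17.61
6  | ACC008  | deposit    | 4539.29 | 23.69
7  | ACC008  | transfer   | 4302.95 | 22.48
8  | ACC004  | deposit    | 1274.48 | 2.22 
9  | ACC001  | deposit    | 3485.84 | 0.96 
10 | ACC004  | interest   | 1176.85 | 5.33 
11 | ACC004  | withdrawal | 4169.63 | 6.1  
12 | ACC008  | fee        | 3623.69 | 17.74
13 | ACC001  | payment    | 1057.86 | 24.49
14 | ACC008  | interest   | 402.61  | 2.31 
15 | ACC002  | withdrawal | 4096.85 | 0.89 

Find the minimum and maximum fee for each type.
SELECT type, MIN(fee), MAX(fee)
FROM transactions
GROUP BY type

Result:
  deposit: min=0.96, max=23.69
  fee: min=9.53, max=17.74
  interest: min=2.31, max=15.37
  payment: min=24.49, max=24.49
  transfer: min=16.29, max=22.48
  withdrawal: min=0.89, max=6.10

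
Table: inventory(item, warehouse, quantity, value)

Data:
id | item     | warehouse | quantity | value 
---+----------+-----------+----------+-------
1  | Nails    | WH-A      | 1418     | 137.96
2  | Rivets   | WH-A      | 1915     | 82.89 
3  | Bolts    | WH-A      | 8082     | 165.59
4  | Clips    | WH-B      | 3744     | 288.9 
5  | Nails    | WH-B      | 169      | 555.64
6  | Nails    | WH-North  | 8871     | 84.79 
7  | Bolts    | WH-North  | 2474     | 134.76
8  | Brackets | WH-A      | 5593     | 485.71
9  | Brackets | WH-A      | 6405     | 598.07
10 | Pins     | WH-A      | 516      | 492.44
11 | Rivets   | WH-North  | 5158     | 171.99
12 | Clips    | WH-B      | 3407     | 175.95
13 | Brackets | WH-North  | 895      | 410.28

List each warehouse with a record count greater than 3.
SELECT warehouse, COUNT(*) as cnt
FROM inventory
GROUP BY warehouse
HAVING COUNT(*) > 3

Result:
  WH-A: 6
  WH-North: 4

Note: HAVING filters groups after aggregation, WHERE filters rows before.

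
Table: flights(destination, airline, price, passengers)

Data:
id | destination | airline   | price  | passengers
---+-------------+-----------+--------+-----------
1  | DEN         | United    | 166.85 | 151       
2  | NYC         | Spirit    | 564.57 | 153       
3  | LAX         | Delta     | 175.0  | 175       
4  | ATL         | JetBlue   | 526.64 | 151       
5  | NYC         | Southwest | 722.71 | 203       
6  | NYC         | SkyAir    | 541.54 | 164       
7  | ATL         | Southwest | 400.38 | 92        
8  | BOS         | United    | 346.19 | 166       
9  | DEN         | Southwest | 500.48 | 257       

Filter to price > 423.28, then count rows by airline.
SELECT airline, COUNT(*)
FROM flights
WHERE price > 423.28
GROUP BY airline

Note: WHERE filters rows before grouping.

Result:
  JetBlue: 1
  SkyAir: 1
  Southwest: 2
  Spirit: 1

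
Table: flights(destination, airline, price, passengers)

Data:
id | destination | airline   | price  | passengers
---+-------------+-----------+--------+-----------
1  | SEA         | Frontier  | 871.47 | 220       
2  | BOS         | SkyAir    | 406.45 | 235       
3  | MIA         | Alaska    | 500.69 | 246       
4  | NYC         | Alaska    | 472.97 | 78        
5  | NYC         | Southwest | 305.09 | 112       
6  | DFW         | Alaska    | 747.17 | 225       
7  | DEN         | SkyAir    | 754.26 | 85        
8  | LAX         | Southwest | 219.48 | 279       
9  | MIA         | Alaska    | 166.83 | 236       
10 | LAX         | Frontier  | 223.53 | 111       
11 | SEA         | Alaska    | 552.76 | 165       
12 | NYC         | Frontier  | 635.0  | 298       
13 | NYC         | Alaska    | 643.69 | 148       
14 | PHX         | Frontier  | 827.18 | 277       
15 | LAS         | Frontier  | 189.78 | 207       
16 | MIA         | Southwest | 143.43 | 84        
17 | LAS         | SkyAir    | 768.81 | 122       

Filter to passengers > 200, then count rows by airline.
SELECT airline, COUNT(*)
FROM flights
WHERE passengers > 200
GROUP BY airline

Note: WHERE filters rows before grouping.

Result:
  Alaska: 3
  Frontier: 4
  SkyAir: 1
  Southwest: 1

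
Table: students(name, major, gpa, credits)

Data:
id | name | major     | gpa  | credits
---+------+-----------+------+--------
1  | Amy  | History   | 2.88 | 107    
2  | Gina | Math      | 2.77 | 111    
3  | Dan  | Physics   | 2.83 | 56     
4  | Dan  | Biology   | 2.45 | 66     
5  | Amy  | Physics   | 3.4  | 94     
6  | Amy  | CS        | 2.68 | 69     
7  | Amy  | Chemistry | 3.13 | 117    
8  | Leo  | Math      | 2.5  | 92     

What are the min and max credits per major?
SELECT major, MIN(credits), MAX(credits)
FROM students
GROUP BY major

Result:
  Biology: min=66, max=66
  CS: min=69, max=69
  Chemistry: min=117, max=117
  History: min=107, max=107
  Math: min=92, max=111
  Physics: min=56, max=94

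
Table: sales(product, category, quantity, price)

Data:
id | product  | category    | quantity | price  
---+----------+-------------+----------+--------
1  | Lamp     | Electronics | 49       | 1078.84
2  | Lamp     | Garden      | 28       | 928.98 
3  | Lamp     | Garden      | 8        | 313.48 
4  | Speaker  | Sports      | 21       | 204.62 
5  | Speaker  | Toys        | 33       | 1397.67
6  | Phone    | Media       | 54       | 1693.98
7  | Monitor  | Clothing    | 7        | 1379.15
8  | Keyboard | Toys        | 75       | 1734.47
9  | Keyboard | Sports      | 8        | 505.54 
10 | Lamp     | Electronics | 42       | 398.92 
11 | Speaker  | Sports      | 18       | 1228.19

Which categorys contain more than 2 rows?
SELECT category, COUNT(*) as cnt
FROM sales
GROUP BY category
HAVING COUNT(*) > 2

Result:
  Sports: 3

Note: HAVING filters groups after aggregation, WHERE filters rows before.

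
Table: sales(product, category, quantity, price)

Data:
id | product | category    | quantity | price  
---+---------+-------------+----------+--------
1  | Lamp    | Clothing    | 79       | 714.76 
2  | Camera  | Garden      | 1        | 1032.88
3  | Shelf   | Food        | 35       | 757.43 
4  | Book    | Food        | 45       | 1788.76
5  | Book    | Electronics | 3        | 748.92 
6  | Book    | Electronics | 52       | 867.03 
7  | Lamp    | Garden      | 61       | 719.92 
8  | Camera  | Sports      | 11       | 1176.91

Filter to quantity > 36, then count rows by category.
SELECT category, COUNT(*)
FROM sales
WHERE quantity > 36
GROUP BY category

Note: WHERE filters rows before grouping.

Result:
  Clothing: 1
  Electronics: 1
  Food: 1
  Garden: 1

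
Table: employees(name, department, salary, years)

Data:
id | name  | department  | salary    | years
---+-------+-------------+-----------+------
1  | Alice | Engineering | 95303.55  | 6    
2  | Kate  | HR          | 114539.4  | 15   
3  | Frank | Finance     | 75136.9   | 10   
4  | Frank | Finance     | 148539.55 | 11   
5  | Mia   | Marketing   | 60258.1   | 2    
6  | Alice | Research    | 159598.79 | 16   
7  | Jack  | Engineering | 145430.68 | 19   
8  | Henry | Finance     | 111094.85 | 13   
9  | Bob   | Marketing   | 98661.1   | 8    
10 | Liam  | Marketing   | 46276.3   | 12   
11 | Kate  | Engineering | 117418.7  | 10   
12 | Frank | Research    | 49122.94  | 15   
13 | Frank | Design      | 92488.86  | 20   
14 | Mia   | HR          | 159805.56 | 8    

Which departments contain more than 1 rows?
SELECT department, COUNT(*) as cnt
FROM employees
GROUP BY department
HAVING COUNT(*) > 1

Result:
  Engineering: 3
  Finance: 3
  HR: 2
  Marketing: 3
  Research: 2

Note: HAVING filters groups after aggregation, WHERE filters rows before.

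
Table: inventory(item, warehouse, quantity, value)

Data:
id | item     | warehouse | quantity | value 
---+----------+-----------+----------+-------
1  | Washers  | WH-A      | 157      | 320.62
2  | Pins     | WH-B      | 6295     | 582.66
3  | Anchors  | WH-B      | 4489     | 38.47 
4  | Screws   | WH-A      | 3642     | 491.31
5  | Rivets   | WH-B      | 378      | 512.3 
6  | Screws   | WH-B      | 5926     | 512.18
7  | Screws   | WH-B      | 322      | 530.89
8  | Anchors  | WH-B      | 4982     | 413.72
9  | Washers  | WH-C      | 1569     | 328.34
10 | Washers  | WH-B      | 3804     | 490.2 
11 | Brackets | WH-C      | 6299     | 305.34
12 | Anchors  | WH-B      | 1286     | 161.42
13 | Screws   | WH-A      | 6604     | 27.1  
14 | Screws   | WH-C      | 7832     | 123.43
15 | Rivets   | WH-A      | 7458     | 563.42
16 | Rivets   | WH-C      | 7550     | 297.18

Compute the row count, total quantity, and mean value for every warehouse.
SELECT warehouse,
       COUNT(*) as cnt,
       SUM(quantity) as total_quantity,
       AVG(value) as avg_value
FROM inventory
GROUP BY warehouse

Result:
  WH-A: 4 records, 17861 total quantity, 350.61 avg value
  WH-B: 8 records, 27482 total quantity, 405.23 avg value
  WH-C: 4 records, 23250 total quantity, 263.57 avg value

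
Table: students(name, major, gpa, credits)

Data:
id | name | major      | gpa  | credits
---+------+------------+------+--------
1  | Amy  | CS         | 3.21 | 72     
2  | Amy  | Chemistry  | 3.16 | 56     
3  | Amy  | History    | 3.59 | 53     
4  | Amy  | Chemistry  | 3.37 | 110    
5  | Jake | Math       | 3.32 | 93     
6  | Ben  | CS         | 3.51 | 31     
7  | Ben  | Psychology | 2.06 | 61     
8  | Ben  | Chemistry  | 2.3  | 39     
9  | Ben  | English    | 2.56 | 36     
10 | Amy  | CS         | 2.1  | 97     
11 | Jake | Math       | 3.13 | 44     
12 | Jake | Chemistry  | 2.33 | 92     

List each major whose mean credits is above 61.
SELECT major, AVG(credits)
FROM students
GROUP BY major
HAVING AVG(credits) > 61

Result:
  CS: avg=66.67
  Chemistry: avg=74.25
  Math: avg=68.50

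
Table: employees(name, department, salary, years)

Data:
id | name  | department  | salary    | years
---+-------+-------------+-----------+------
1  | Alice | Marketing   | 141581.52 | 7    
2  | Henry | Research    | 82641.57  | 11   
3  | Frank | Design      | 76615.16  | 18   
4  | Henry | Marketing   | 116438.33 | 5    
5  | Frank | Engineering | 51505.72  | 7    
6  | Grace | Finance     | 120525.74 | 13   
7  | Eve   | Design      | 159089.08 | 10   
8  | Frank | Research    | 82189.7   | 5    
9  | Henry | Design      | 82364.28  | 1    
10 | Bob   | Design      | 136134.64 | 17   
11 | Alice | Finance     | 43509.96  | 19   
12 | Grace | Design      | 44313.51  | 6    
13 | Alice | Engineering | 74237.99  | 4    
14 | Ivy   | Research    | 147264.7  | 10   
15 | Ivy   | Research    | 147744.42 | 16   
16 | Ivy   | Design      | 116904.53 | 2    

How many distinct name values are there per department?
SELECT department, COUNT(DISTINCT name)
FROM employees
GROUP BY department

Result:
  Design: 6 distinct
  Engineering: 2 distinct
  Finance: 2 distinct
  Marketing: 2 distinct
  Research: 3 distinct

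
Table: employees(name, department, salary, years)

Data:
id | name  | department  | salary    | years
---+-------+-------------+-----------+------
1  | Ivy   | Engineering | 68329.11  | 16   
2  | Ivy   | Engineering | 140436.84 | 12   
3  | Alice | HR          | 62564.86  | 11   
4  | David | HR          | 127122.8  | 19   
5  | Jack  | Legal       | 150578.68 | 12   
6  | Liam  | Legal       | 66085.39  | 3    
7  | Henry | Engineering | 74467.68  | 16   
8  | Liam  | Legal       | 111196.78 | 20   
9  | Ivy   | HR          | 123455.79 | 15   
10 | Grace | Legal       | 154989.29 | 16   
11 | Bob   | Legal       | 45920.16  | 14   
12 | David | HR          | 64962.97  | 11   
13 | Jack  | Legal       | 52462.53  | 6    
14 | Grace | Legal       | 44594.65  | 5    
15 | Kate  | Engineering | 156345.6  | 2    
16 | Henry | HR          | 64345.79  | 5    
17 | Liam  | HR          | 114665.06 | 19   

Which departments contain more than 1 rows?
SELECT department, COUNT(*) as cnt
FROM employees
GROUP BY department
HAVING COUNT(*) > 1

Result:
  Engineering: 4
  HR: 6
  Legal: 7

Note: HAVING filters groups after aggregation, WHERE filters rows before.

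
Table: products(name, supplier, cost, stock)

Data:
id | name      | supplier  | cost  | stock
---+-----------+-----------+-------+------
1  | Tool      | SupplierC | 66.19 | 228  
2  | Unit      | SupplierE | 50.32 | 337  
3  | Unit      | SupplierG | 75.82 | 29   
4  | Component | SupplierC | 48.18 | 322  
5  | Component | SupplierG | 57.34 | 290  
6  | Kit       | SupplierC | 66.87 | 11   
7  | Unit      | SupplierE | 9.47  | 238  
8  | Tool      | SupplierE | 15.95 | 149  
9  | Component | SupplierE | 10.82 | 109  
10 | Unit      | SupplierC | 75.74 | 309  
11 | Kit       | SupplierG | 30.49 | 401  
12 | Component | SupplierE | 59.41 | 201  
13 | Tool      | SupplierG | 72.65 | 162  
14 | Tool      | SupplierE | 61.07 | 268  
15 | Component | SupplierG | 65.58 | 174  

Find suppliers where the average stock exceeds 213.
SELECT supplier, AVG(stock)
FROM products
GROUP BY supplier
HAVING AVG(stock) > 213

Result:
  SupplierC: avg=217.50
  SupplierE: avg=217.00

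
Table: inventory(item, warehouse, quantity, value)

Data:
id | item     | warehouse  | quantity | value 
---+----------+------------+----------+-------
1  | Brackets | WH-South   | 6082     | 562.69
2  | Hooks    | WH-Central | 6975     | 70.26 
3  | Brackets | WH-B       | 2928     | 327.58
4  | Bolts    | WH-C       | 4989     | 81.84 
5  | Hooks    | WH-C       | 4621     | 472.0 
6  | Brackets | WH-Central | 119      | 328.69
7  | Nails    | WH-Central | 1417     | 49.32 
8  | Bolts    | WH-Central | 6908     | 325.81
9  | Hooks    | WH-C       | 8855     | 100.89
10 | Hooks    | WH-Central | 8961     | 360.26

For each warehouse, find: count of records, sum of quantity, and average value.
SELECT warehouse,
       COUNT(*) as cnt,
       SUM(quantity) as total_quantity,
       AVG(value) as avg_value
FROM inventory
GROUP BY warehouse

Result:
  WH-B: 1 records, 2928 total quantity, 327.58 avg value
  WH-C: 3 records, 18465 total quantity, 218.24 avg value
  WH-Central: 5 records, 24380 total quantity, 226.87 avg value
  WH-South: 1 records, 6082 total quantity, 562.69 avg value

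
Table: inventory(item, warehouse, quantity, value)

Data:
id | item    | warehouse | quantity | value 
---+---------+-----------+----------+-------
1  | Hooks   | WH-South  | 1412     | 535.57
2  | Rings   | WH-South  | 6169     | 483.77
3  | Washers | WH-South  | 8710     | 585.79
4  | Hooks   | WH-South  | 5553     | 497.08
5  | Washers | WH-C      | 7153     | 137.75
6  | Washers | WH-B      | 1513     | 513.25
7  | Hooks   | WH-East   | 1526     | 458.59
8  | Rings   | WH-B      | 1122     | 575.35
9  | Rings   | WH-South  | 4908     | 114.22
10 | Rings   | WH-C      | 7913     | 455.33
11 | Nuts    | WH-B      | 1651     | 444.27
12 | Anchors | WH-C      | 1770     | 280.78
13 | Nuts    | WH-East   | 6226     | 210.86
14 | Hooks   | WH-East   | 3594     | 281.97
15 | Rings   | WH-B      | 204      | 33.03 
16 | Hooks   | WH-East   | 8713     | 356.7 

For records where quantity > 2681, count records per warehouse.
SELECT warehouse, COUNT(*)
FROM inventory
WHERE quantity > 2681
GROUP BY warehouse

Note: WHERE filters rows before grouping.

Result:
  WH-C: 2
  WH-East: 3
  WH-South: 4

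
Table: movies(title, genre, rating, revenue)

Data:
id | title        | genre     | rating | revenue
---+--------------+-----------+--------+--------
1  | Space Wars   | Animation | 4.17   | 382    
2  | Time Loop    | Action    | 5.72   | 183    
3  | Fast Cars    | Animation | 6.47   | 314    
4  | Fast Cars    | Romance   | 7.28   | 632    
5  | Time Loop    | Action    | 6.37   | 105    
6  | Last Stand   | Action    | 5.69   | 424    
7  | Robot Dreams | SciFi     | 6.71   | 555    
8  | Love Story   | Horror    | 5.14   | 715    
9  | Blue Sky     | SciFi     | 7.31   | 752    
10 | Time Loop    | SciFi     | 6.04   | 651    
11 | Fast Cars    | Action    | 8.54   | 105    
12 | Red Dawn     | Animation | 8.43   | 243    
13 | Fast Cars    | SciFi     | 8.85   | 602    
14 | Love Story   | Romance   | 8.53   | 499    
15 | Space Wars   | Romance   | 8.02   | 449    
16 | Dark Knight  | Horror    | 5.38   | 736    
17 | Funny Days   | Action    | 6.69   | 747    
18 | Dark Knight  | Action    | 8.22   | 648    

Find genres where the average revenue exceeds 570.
SELECT genre, AVG(revenue)
FROM movies
GROUP BY genre
HAVING AVG(revenue) > 570

Result:
  Horror: avg=725.50
  SciFi: avg=640.00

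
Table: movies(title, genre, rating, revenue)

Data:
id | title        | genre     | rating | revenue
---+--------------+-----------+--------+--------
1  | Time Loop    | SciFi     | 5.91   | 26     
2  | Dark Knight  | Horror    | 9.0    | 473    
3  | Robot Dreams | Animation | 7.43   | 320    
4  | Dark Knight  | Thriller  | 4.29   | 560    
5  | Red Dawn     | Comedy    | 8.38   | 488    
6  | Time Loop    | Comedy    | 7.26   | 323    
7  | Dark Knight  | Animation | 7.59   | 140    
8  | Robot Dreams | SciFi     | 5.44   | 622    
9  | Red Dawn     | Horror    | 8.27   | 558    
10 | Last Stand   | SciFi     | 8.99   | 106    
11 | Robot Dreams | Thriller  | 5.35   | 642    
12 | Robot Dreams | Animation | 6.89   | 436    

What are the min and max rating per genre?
SELECT genre, MIN(rating), MAX(rating)
FROM movies
GROUP BY genre

Result:
  Animation: min=6.89, max=7.59
  Comedy: min=7.26, max=8.38
  Horror: min=8.27, max=9.00
  SciFi: min=5.44, max=8.99
  Thriller: min=4.29, max=5.35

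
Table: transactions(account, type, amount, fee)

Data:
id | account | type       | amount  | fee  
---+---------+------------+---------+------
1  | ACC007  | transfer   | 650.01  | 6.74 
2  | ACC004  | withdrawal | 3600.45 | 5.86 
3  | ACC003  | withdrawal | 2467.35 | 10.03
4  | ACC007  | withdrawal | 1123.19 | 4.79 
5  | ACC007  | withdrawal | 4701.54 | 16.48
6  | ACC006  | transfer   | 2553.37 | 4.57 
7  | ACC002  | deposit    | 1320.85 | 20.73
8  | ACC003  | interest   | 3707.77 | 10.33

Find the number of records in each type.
SELECT type, COUNT(*) as count
FROM transactions
GROUP BY type

Result:
  deposit: 1
  interest: 1
  transfer: 2
  withdrawal: 4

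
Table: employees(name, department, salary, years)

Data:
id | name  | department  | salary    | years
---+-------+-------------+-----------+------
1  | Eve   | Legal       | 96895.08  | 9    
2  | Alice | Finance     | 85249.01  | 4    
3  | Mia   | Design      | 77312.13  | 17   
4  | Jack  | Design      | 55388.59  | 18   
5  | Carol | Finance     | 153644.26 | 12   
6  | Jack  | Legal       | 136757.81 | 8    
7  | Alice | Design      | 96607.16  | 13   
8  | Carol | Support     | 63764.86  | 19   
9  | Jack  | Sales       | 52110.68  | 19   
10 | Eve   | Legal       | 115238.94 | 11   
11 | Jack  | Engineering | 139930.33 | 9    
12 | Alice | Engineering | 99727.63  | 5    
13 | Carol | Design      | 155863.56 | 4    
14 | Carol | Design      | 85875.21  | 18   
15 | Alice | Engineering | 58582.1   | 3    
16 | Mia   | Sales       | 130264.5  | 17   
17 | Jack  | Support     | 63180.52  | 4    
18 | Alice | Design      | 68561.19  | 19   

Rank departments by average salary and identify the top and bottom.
SELECT department, AVG(salary)
FROM employees
GROUP BY department
ORDER BY AVG(salary)

All groups:
  Support: 63472.69
  Design: 89934.64
  Sales: 91187.59
  Engineering: 99413.35
  Legal: 116297.28
  Finance: 119446.64

Highest: Finance (119446.64)
Lowest: Support (63472.69)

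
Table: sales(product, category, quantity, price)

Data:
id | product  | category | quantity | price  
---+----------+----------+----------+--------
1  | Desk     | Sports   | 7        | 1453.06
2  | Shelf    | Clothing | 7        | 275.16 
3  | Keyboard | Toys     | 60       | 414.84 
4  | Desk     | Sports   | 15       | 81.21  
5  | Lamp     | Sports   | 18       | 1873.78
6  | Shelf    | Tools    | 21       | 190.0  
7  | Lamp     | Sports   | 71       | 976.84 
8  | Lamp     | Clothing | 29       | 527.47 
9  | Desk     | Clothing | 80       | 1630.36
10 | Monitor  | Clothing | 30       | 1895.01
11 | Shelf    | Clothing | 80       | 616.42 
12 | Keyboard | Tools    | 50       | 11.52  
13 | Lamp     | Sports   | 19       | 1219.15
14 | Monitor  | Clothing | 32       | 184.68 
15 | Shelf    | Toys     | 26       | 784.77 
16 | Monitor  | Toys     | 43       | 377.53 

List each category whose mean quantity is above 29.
SELECT category, AVG(quantity)
FROM sales
GROUP BY category
HAVING AVG(quantity) > 29

Result:
  Clothing: avg=43.00
  Tools: avg=35.50
  Toys: avg=43.00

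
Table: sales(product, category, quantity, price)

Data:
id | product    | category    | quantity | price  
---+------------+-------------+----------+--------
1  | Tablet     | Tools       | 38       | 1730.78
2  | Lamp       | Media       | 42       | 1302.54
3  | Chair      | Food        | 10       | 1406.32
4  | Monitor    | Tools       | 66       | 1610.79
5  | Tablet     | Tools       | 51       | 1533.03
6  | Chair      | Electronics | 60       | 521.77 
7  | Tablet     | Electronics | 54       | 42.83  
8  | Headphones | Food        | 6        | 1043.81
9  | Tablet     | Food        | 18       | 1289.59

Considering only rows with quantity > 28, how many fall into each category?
SELECT category, COUNT(*)
FROM sales
WHERE quantity > 28
GROUP BY category

Note: WHERE filters rows before grouping.

Result:
  Electronics: 2
  Media: 1
  Tools: 3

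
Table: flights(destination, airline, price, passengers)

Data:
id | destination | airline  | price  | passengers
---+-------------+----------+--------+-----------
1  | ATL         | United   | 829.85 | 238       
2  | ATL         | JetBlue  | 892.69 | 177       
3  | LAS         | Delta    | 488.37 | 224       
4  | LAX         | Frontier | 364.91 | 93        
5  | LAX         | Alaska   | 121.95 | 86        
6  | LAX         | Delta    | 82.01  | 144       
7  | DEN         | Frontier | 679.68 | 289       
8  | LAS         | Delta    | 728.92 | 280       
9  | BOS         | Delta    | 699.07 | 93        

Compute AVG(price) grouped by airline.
SELECT airline, AVG(price) as result
FROM flights
GROUP BY airline

Result:
  Alaska: 121.95
  Delta: 499.59
  Frontier: 522.30
  JetBlue: 892.69
  United: 829.85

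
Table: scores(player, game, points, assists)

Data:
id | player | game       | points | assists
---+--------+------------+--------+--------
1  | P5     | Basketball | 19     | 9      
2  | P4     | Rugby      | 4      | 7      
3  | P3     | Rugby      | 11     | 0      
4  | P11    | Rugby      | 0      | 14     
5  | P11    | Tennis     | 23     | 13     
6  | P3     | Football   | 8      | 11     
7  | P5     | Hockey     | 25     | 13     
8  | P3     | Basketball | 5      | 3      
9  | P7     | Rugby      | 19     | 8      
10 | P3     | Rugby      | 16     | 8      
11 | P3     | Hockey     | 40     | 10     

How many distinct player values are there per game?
SELECT game, COUNT(DISTINCT player)
FROM scores
GROUP BY game

Result:
  Basketball: 2 distinct
  Football: 1 distinct
  Hockey: 2 distinct
  Rugby: 4 distinct
  Tennis: 1 distinct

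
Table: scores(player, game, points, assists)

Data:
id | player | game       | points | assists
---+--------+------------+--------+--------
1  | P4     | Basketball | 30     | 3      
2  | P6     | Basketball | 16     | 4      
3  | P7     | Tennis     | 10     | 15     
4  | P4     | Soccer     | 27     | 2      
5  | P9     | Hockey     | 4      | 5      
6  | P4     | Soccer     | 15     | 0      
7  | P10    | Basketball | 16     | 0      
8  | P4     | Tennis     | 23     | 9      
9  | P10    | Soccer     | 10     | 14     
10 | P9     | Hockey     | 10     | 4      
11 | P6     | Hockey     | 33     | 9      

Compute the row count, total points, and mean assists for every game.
SELECT game,
       COUNT(*) as cnt,
       SUM(points) as total_points,
       AVG(assists) as avg_assists
FROM scores
GROUP BY game

Result:
  Basketball: 3 records, 62 total points, 2.33 avg assists
  Hockey: 3 records, 47 total points, 6.00 avg assists
  Soccer: 3 records, 52 total points, 5.33 avg assists
  Tennis: 2 records, 33 total points, 12.00 avg assists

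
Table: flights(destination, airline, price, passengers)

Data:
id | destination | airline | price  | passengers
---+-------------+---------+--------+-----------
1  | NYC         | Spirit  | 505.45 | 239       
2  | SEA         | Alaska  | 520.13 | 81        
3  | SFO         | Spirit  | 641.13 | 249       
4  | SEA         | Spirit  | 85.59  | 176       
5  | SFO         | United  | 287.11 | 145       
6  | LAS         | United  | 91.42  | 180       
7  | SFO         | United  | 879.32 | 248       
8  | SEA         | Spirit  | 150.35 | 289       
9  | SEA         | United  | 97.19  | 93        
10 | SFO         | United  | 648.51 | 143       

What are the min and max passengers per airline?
SELECT airline, MIN(passengers), MAX(passengers)
FROM flights
GROUP BY airline

Result:
  Alaska: min=81, max=81
  Spirit: min=176, max=289
  United: min=93, max=248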